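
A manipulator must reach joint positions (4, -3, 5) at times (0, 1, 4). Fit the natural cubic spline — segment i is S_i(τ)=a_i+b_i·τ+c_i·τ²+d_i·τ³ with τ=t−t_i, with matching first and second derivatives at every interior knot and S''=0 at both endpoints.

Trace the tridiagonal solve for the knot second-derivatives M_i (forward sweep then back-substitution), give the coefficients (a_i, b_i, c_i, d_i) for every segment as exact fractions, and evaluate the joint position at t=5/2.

  seg 0: a=4 b=-197/24 c=0 d=29/24
  seg 1: a=-3 b=-55/12 c=29/8 d=-29/72
S(5/2) = -197/64

Δ: Δ0=-7, Δ1=8/3
row 1: diag=8, rhs=58; c'=3/8, d'=29/4
back: M1=29/4
M: M0=0, M1=29/4, M2=0
seg 0: a=4, c=M0/2=0, d=(M1−M0)/(6·1)=29/24, b=Δ0−h0·(2M0+M1)/6=-197/24
seg 1: a=-3, c=M1/2=29/8, d=(M2−M1)/(6·3)=-29/72, b=Δ1−h1·(2M1+M2)/6=-55/12
t_q=5/2 → seg 1, τ=3/2; S=-3+-55/12·τ+29/8·τ²+-29/72·τ³=-197/64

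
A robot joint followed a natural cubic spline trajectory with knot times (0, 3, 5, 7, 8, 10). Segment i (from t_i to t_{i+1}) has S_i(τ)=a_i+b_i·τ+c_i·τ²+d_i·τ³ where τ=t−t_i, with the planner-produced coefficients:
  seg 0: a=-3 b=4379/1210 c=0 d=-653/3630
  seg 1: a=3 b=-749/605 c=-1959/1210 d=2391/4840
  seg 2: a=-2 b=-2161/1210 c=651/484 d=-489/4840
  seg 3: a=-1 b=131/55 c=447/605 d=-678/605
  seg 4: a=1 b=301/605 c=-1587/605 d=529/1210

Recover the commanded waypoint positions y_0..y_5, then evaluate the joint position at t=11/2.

y_0 = S_0(0) = a_0 = -3
y_1 = S_1(0) = a_1 = 3
y_2 = S_2(0) = a_2 = -2
y_3 = S_3(0) = a_3 = -1
y_4 = S_4(0) = a_4 = 1
y_5 = S_4(2) = -5
t_q=11/2 is in segment 2 (τ=1/2); S_2(τ)=-19897/7744

y_0=-3 y_1=3 y_2=-2 y_3=-1 y_4=1 y_5=-5
S(11/2) = -19897/7744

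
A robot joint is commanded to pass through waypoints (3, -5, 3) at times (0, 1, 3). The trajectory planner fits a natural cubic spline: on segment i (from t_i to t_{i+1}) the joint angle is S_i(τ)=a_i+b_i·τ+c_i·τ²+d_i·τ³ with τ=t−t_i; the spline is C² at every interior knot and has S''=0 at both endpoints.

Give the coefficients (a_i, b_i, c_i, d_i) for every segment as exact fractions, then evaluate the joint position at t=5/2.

Δ: Δ0=-8, Δ1=4
row 1: diag=6, rhs=72; c'=1/3, d'=12
back: M1=12
M: M0=0, M1=12, M2=0
seg 0: a=3, c=M0/2=0, d=(M1−M0)/(6·1)=2, b=Δ0−h0·(2M0+M1)/6=-10
seg 1: a=-5, c=M1/2=6, d=(M2−M1)/(6·2)=-1, b=Δ1−h1·(2M1+M2)/6=-4
t_q=5/2 → seg 1, τ=3/2; S=-5+-4·τ+6·τ²+-1·τ³=-7/8

  seg 0: a=3 b=-10 c=0 d=2
  seg 1: a=-5 b=-4 c=6 d=-1
S(5/2) = -7/8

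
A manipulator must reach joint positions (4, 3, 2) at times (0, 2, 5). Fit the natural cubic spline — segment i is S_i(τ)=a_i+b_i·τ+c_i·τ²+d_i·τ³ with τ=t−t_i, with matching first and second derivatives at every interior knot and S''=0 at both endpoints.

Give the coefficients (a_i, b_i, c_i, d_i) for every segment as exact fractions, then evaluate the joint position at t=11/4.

  seg 0: a=4 b=-8/15 c=0 d=1/120
  seg 1: a=3 b=-13/30 c=1/20 d=-1/180
S(11/4) = 3457/1280

Δ: Δ0=-1/2, Δ1=-1/3
row 1: diag=10, rhs=1; c'=3/10, d'=1/10
back: M1=1/10
M: M0=0, M1=1/10, M2=0
seg 0: a=4, c=M0/2=0, d=(M1−M0)/(6·2)=1/120, b=Δ0−h0·(2M0+M1)/6=-8/15
seg 1: a=3, c=M1/2=1/20, d=(M2−M1)/(6·3)=-1/180, b=Δ1−h1·(2M1+M2)/6=-13/30
t_q=11/4 → seg 1, τ=3/4; S=3+-13/30·τ+1/20·τ²+-1/180·τ³=3457/1280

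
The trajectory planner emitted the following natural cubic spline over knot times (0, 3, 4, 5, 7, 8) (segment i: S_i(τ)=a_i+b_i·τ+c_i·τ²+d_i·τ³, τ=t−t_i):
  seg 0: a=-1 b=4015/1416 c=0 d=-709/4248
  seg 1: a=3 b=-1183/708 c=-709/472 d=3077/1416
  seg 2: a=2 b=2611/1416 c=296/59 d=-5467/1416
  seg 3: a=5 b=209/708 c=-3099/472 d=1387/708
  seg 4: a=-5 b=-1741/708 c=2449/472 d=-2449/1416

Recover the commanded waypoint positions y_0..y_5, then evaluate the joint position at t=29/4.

y_0=-1 y_1=3 y_2=2 y_3=5 y_4=-5 y_5=-4
S(29/4) = -160631/30208

y_0 = S_0(0) = a_0 = -1
y_1 = S_1(0) = a_1 = 3
y_2 = S_2(0) = a_2 = 2
y_3 = S_3(0) = a_3 = 5
y_4 = S_4(0) = a_4 = -5
y_5 = S_4(1) = -4
t_q=29/4 is in segment 4 (τ=1/4); S_4(τ)=-160631/30208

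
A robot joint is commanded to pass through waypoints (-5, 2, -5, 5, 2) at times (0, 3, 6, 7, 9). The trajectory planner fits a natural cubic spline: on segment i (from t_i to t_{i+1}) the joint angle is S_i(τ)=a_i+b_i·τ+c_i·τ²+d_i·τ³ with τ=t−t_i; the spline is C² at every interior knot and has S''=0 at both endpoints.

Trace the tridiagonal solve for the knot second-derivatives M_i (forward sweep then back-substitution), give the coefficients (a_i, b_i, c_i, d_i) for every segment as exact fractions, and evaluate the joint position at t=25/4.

Δ: Δ0=7/3, Δ1=-7/3, Δ2=10, Δ3=-3/2
row 1: diag=12, rhs=-28; c'=1/4, d'=-7/3
row 2: denom=8−3·1/4=29/4; d'=(74−3·-7/3)/(29/4)=324/29
row 3: denom=6−1·4/29=170/29; d'=(-69−1·324/29)/(170/29)=-465/34
back: M3=-465/34
back: M2=324/29−4/29·-465/34=222/17
back: M1=-7/3−1/4·222/17=-571/102
M: M0=0, M1=-571/102, M2=222/17, M3=-465/34, M4=0
seg 0: a=-5, c=M0/2=0, d=(M1−M0)/(6·3)=-571/1836, b=Δ0−h0·(2M0+M1)/6=349/68
seg 1: a=2, c=M1/2=-571/204, d=(M2−M1)/(6·3)=1903/1836, b=Δ1−h1·(2M1+M2)/6=-111/34
seg 2: a=-5, c=M2/2=111/17, d=(M3−M2)/(6·1)=-303/68, b=Δ2−h2·(2M2+M3)/6=539/68
seg 3: a=5, c=M3/2=-465/68, d=(M4−M3)/(6·2)=155/136, b=Δ3−h3·(2M3+M4)/6=259/34
t_q=25/4 → seg 2, τ=1/4; S=-5+539/68·τ+111/17·τ²+-303/68·τ³=-11663/4352

  seg 0: a=-5 b=349/68 c=0 d=-571/1836
  seg 1: a=2 b=-111/34 c=-571/204 d=1903/1836
  seg 2: a=-5 b=539/68 c=111/17 d=-303/68
  seg 3: a=5 b=259/34 c=-465/68 d=155/136
S(25/4) = -11663/4352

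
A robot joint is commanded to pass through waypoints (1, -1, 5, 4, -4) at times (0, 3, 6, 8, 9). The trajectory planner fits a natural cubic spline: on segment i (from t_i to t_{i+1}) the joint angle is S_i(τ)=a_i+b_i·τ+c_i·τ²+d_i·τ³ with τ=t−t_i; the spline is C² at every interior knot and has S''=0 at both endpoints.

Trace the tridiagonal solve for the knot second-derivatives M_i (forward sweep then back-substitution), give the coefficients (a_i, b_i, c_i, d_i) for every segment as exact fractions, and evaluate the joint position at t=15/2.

Δ: Δ0=-2/3, Δ1=2, Δ2=-1/2, Δ3=-8
row 1: diag=12, rhs=16; c'=1/4, d'=4/3
row 2: denom=10−3·1/4=37/4; d'=(-15−3·4/3)/(37/4)=-76/37
row 3: denom=6−2·8/37=206/37; d'=(-45−2·-76/37)/(206/37)=-1513/206
back: M3=-1513/206
back: M2=-76/37−8/37·-1513/206=-48/103
back: M1=4/3−1/4·-48/103=448/309
M: M0=0, M1=448/309, M2=-48/103, M3=-1513/206, M4=0
seg 0: a=1, c=M0/2=0, d=(M1−M0)/(6·3)=224/2781, b=Δ0−h0·(2M0+M1)/6=-430/309
seg 1: a=-1, c=M1/2=224/309, d=(M2−M1)/(6·3)=-296/2781, b=Δ1−h1·(2M1+M2)/6=242/309
seg 2: a=5, c=M2/2=-24/103, d=(M3−M2)/(6·2)=-1417/2472, b=Δ2−h2·(2M2+M3)/6=698/309
seg 3: a=4, c=M3/2=-1513/412, d=(M4−M3)/(6·1)=1513/1236, b=Δ3−h3·(2M3+M4)/6=-3431/618
t_q=15/2 → seg 2, τ=3/2; S=5+698/309·τ+-24/103·τ²+-1417/2472·τ³=39087/6592

  seg 0: a=1 b=-430/309 c=0 d=224/2781
  seg 1: a=-1 b=242/309 c=224/309 d=-296/2781
  seg 2: a=5 b=698/309 c=-24/103 d=-1417/2472
  seg 3: a=4 b=-3431/618 c=-1513/412 d=1513/1236
S(15/2) = 39087/6592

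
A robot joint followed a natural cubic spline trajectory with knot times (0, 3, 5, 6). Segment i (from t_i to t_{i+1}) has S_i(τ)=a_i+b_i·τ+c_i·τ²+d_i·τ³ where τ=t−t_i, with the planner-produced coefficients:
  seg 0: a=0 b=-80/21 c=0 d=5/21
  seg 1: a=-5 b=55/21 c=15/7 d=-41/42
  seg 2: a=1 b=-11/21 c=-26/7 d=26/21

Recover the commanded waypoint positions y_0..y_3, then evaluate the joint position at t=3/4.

y_0=0 y_1=-5 y_2=1 y_3=-2
S(3/4) = -1235/448

y_0 = S_0(0) = a_0 = 0
y_1 = S_1(0) = a_1 = -5
y_2 = S_2(0) = a_2 = 1
y_3 = S_2(1) = -2
t_q=3/4 is in segment 0 (τ=3/4); S_0(τ)=-1235/448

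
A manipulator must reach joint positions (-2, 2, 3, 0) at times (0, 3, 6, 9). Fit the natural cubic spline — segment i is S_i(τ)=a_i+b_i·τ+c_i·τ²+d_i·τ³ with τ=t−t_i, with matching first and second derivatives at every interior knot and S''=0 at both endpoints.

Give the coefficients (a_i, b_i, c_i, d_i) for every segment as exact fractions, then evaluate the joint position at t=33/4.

Δ: Δ0=4/3, Δ1=1/3, Δ2=-1
row 1: diag=12, rhs=-6; c'=1/4, d'=-1/2
row 2: denom=12−3·1/4=45/4; d'=(-8−3·-1/2)/(45/4)=-26/45
back: M2=-26/45
back: M1=-1/2−1/4·-26/45=-16/45
M: M0=0, M1=-16/45, M2=-26/45, M3=0
seg 0: a=-2, c=M0/2=0, d=(M1−M0)/(6·3)=-8/405, b=Δ0−h0·(2M0+M1)/6=68/45
seg 1: a=2, c=M1/2=-8/45, d=(M2−M1)/(6·3)=-1/81, b=Δ1−h1·(2M1+M2)/6=44/45
seg 2: a=3, c=M2/2=-13/45, d=(M3−M2)/(6·3)=13/405, b=Δ2−h2·(2M2+M3)/6=-19/45
t_q=33/4 → seg 2, τ=9/4; S=3+-19/45·τ+-13/45·τ²+13/405·τ³=61/64

  seg 0: a=-2 b=68/45 c=0 d=-8/405
  seg 1: a=2 b=44/45 c=-8/45 d=-1/81
  seg 2: a=3 b=-19/45 c=-13/45 d=13/405
S(33/4) = 61/64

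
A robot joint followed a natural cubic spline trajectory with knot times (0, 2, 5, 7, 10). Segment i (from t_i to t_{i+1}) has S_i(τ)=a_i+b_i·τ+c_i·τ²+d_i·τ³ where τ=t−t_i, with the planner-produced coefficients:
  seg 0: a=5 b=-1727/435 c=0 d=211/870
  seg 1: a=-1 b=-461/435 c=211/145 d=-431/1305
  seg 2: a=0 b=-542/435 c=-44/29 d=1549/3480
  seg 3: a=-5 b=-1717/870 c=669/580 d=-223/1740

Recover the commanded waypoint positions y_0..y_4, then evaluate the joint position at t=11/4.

y_0 = S_0(0) = a_0 = 5
y_1 = S_1(0) = a_1 = -1
y_2 = S_2(0) = a_2 = 0
y_3 = S_3(0) = a_3 = -5
y_4 = S_3(3) = -4
t_q=11/4 is in segment 1 (τ=3/4); S_1(τ)=-357/320

y_0=5 y_1=-1 y_2=0 y_3=-5 y_4=-4
S(11/4) = -357/320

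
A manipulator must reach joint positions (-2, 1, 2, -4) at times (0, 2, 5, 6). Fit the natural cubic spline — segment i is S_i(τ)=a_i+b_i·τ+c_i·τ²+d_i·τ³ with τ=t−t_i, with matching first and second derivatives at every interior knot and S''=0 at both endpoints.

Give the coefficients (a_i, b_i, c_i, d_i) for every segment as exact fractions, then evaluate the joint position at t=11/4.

Δ: Δ0=3/2, Δ1=1/3, Δ2=-6
row 1: diag=10, rhs=-7; c'=3/10, d'=-7/10
row 2: denom=8−3·3/10=71/10; d'=(-38−3·-7/10)/(71/10)=-359/71
back: M2=-359/71
back: M1=-7/10−3/10·-359/71=58/71
M: M0=0, M1=58/71, M2=-359/71, M3=0
seg 0: a=-2, c=M0/2=0, d=(M1−M0)/(6·2)=29/426, b=Δ0−h0·(2M0+M1)/6=523/426
seg 1: a=1, c=M1/2=29/71, d=(M2−M1)/(6·3)=-139/426, b=Δ1−h1·(2M1+M2)/6=871/426
seg 2: a=2, c=M2/2=-359/142, d=(M3−M2)/(6·1)=359/426, b=Δ2−h2·(2M2+M3)/6=-919/213
t_q=11/4 → seg 1, τ=3/4; S=1+871/426·τ+29/71·τ²+-139/426·τ³=23861/9088

  seg 0: a=-2 b=523/426 c=0 d=29/426
  seg 1: a=1 b=871/426 c=29/71 d=-139/426
  seg 2: a=2 b=-919/213 c=-359/142 d=359/426
S(11/4) = 23861/9088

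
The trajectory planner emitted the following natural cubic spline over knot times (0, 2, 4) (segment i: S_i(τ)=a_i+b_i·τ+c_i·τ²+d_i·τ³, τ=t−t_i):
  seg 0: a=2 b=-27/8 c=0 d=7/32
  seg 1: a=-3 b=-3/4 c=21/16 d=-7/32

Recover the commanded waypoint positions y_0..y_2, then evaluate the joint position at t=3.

y_0 = S_0(0) = a_0 = 2
y_1 = S_1(0) = a_1 = -3
y_2 = S_1(2) = -1
t_q=3 is in segment 1 (τ=1); S_1(τ)=-85/32

y_0=2 y_1=-3 y_2=-1
S(3) = -85/32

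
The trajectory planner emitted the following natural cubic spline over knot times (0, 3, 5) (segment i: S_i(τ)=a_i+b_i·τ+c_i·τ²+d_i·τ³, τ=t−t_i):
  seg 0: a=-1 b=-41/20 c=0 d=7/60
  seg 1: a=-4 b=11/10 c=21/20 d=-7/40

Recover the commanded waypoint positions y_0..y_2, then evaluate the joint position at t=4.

y_0 = S_0(0) = a_0 = -1
y_1 = S_1(0) = a_1 = -4
y_2 = S_1(2) = 1
t_q=4 is in segment 1 (τ=1); S_1(τ)=-81/40

y_0=-1 y_1=-4 y_2=1
S(4) = -81/40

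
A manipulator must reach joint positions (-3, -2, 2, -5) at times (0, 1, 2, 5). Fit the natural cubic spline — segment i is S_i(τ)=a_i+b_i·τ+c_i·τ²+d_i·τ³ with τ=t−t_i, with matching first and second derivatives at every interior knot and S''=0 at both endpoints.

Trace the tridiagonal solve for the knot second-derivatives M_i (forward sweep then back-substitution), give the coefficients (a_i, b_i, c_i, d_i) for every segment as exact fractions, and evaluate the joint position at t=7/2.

Δ: Δ0=1, Δ1=4, Δ2=-7/3
row 1: diag=4, rhs=18; c'=1/4, d'=9/2
row 2: denom=8−1·1/4=31/4; d'=(-38−1·9/2)/(31/4)=-170/31
back: M2=-170/31
back: M1=9/2−1/4·-170/31=182/31
M: M0=0, M1=182/31, M2=-170/31, M3=0
seg 0: a=-3, c=M0/2=0, d=(M1−M0)/(6·1)=91/93, b=Δ0−h0·(2M0+M1)/6=2/93
seg 1: a=-2, c=M1/2=91/31, d=(M2−M1)/(6·1)=-176/93, b=Δ1−h1·(2M1+M2)/6=275/93
seg 2: a=2, c=M2/2=-85/31, d=(M3−M2)/(6·3)=85/279, b=Δ2−h2·(2M2+M3)/6=293/93
t_q=7/2 → seg 2, τ=3/2; S=2+293/93·τ+-85/31·τ²+85/279·τ³=393/248

  seg 0: a=-3 b=2/93 c=0 d=91/93
  seg 1: a=-2 b=275/93 c=91/31 d=-176/93
  seg 2: a=2 b=293/93 c=-85/31 d=85/279
S(7/2) = 393/248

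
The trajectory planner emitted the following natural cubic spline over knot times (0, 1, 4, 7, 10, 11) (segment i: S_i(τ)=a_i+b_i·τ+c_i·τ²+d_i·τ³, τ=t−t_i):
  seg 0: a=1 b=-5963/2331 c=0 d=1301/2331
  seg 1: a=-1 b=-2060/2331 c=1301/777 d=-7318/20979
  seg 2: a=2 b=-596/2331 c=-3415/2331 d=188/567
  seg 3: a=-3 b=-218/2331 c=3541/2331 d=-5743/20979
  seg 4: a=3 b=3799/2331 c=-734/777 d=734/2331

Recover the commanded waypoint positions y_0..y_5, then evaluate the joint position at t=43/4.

y_0 = S_0(0) = a_0 = 1
y_1 = S_1(0) = a_1 = -1
y_2 = S_2(0) = a_2 = 2
y_3 = S_3(0) = a_3 = -3
y_4 = S_4(0) = a_4 = 3
y_5 = S_4(1) = 4
t_q=43/4 is in segment 4 (τ=3/4); S_4(τ)=95075/24864

y_0=1 y_1=-1 y_2=2 y_3=-3 y_4=3 y_5=4
S(43/4) = 95075/24864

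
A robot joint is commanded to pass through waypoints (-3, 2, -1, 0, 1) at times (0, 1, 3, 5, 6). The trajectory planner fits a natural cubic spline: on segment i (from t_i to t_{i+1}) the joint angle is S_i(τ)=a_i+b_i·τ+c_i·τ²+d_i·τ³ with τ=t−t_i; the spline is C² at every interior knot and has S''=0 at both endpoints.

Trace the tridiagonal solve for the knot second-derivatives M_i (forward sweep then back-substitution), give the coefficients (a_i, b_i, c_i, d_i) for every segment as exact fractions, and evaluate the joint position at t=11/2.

  seg 0: a=-3 b=377/60 c=0 d=-77/60
  seg 1: a=2 b=73/30 c=-77/20 d=113/120
  seg 2: a=-1 b=-5/3 c=9/5 d=-43/120
  seg 3: a=0 b=37/30 c=-7/20 d=7/60
S(11/2) = 87/160

Δ: Δ0=5, Δ1=-3/2, Δ2=1/2, Δ3=1
row 1: diag=6, rhs=-39; c'=1/3, d'=-13/2
row 2: denom=8−2·1/3=22/3; d'=(12−2·-13/2)/(22/3)=75/22
row 3: denom=6−2·3/11=60/11; d'=(3−2·75/22)/(60/11)=-7/10
back: M3=-7/10
back: M2=75/22−3/11·-7/10=18/5
back: M1=-13/2−1/3·18/5=-77/10
M: M0=0, M1=-77/10, M2=18/5, M3=-7/10, M4=0
seg 0: a=-3, c=M0/2=0, d=(M1−M0)/(6·1)=-77/60, b=Δ0−h0·(2M0+M1)/6=377/60
seg 1: a=2, c=M1/2=-77/20, d=(M2−M1)/(6·2)=113/120, b=Δ1−h1·(2M1+M2)/6=73/30
seg 2: a=-1, c=M2/2=9/5, d=(M3−M2)/(6·2)=-43/120, b=Δ2−h2·(2M2+M3)/6=-5/3
seg 3: a=0, c=M3/2=-7/20, d=(M4−M3)/(6·1)=7/60, b=Δ3−h3·(2M3+M4)/6=37/30
t_q=11/2 → seg 3, τ=1/2; S=0+37/30·τ+-7/20·τ²+7/60·τ³=87/160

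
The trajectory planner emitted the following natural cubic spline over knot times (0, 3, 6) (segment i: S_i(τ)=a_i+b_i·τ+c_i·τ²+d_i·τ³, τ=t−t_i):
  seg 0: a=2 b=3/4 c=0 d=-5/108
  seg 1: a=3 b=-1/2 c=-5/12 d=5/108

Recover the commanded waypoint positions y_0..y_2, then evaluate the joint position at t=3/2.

y_0=2 y_1=3 y_2=-1
S(3/2) = 95/32

y_0 = S_0(0) = a_0 = 2
y_1 = S_1(0) = a_1 = 3
y_2 = S_1(3) = -1
t_q=3/2 is in segment 0 (τ=3/2); S_0(τ)=95/32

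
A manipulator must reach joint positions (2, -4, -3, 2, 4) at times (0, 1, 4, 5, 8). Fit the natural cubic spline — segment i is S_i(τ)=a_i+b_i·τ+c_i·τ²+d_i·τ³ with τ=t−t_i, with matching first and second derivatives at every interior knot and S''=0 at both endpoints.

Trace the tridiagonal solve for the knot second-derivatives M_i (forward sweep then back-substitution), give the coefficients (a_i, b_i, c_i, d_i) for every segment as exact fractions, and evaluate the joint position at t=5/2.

Δ: Δ0=-6, Δ1=1/3, Δ2=5, Δ3=2/3
row 1: diag=8, rhs=38; c'=3/8, d'=19/4
row 2: denom=8−3·3/8=55/8; d'=(28−3·19/4)/(55/8)=2
row 3: denom=8−1·8/55=432/55; d'=(-26−1·2)/(432/55)=-385/108
back: M3=-385/108
back: M2=2−8/55·-385/108=68/27
back: M1=19/4−3/8·68/27=137/36
M: M0=0, M1=137/36, M2=68/27, M3=-385/108, M4=0
seg 0: a=2, c=M0/2=0, d=(M1−M0)/(6·1)=137/216, b=Δ0−h0·(2M0+M1)/6=-1433/216
seg 1: a=-4, c=M1/2=137/72, d=(M2−M1)/(6·3)=-139/1944, b=Δ1−h1·(2M1+M2)/6=-511/108
seg 2: a=-3, c=M2/2=34/27, d=(M3−M2)/(6·1)=-73/72, b=Δ2−h2·(2M2+M3)/6=1027/216
seg 3: a=2, c=M3/2=-385/216, d=(M4−M3)/(6·3)=385/1944, b=Δ3−h3·(2M3+M4)/6=457/108
t_q=5/2 → seg 1, τ=3/2; S=-4+-511/108·τ+137/72·τ²+-139/1944·τ³=-1355/192

  seg 0: a=2 b=-1433/216 c=0 d=137/216
  seg 1: a=-4 b=-511/108 c=137/72 d=-139/1944
  seg 2: a=-3 b=1027/216 c=34/27 d=-73/72
  seg 3: a=2 b=457/108 c=-385/216 d=385/1944
S(5/2) = -1355/192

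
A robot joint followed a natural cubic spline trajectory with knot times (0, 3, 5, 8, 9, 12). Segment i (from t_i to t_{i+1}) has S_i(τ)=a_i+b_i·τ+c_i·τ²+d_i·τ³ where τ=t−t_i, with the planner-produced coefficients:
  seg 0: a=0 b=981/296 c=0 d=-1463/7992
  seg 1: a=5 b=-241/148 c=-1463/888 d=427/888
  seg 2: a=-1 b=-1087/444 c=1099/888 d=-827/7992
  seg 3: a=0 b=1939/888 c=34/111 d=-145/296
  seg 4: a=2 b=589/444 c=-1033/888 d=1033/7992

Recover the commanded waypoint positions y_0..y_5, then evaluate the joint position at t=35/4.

y_0=0 y_1=5 y_2=-1 y_3=0 y_4=2 y_5=-1
S(35/4) = 30373/18944

y_0 = S_0(0) = a_0 = 0
y_1 = S_1(0) = a_1 = 5
y_2 = S_2(0) = a_2 = -1
y_3 = S_3(0) = a_3 = 0
y_4 = S_4(0) = a_4 = 2
y_5 = S_4(3) = -1
t_q=35/4 is in segment 3 (τ=3/4); S_3(τ)=30373/18944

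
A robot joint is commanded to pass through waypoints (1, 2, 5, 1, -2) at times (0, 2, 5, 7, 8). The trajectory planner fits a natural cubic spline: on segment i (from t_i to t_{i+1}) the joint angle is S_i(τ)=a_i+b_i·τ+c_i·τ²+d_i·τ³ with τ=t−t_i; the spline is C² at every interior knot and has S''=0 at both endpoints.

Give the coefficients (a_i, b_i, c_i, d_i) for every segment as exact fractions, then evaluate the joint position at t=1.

Δ: Δ0=1/2, Δ1=1, Δ2=-2, Δ3=-3
row 1: diag=10, rhs=3; c'=3/10, d'=3/10
row 2: denom=10−3·3/10=91/10; d'=(-18−3·3/10)/(91/10)=-27/13
row 3: denom=6−2·20/91=506/91; d'=(-6−2·-27/13)/(506/91)=-84/253
back: M3=-84/253
back: M2=-27/13−20/91·-84/253=-507/253
back: M1=3/10−3/10·-507/253=228/253
M: M0=0, M1=228/253, M2=-507/253, M3=-84/253, M4=0
seg 0: a=1, c=M0/2=0, d=(M1−M0)/(6·2)=19/253, b=Δ0−h0·(2M0+M1)/6=101/506
seg 1: a=2, c=M1/2=114/253, d=(M2−M1)/(6·3)=-245/1518, b=Δ1−h1·(2M1+M2)/6=557/506
seg 2: a=5, c=M2/2=-507/506, d=(M3−M2)/(6·2)=141/1012, b=Δ2−h2·(2M2+M3)/6=-140/253
seg 3: a=1, c=M3/2=-42/253, d=(M4−M3)/(6·1)=14/253, b=Δ3−h3·(2M3+M4)/6=-731/253
t_q=1 → seg 0, τ=1; S=1+101/506·τ+0·τ²+19/253·τ³=645/506

  seg 0: a=1 b=101/506 c=0 d=19/253
  seg 1: a=2 b=557/506 c=114/253 d=-245/1518
  seg 2: a=5 b=-140/253 c=-507/506 d=141/1012
  seg 3: a=1 b=-731/253 c=-42/253 d=14/253
S(1) = 645/506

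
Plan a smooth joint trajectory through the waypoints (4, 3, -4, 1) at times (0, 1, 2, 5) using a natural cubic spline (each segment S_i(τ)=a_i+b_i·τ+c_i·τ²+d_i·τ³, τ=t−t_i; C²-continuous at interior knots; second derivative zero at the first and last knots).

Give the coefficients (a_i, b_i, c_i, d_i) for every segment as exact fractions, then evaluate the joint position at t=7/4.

Δ: Δ0=-1, Δ1=-7, Δ2=5/3
row 1: diag=4, rhs=-36; c'=1/4, d'=-9
row 2: denom=8−1·1/4=31/4; d'=(52−1·-9)/(31/4)=244/31
back: M2=244/31
back: M1=-9−1/4·244/31=-340/31
M: M0=0, M1=-340/31, M2=244/31, M3=0
seg 0: a=4, c=M0/2=0, d=(M1−M0)/(6·1)=-170/93, b=Δ0−h0·(2M0+M1)/6=77/93
seg 1: a=3, c=M1/2=-170/31, d=(M2−M1)/(6·1)=292/93, b=Δ1−h1·(2M1+M2)/6=-433/93
seg 2: a=-4, c=M2/2=122/31, d=(M3−M2)/(6·3)=-122/279, b=Δ2−h2·(2M2+M3)/6=-577/93
t_q=7/4 → seg 1, τ=3/4; S=3+-433/93·τ+-170/31·τ²+292/93·τ³=-1117/496

  seg 0: a=4 b=77/93 c=0 d=-170/93
  seg 1: a=3 b=-433/93 c=-170/31 d=292/93
  seg 2: a=-4 b=-577/93 c=122/31 d=-122/279
S(7/4) = -1117/496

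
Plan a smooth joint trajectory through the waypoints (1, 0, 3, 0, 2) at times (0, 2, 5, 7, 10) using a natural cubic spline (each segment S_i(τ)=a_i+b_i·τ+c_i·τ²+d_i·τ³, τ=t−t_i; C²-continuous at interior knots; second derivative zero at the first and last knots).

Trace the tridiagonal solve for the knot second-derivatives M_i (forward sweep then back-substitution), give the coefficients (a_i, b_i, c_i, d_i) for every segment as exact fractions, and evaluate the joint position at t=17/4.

Δ: Δ0=-1/2, Δ1=1, Δ2=-3/2, Δ3=2/3
row 1: diag=10, rhs=9; c'=3/10, d'=9/10
row 2: denom=10−3·3/10=91/10; d'=(-15−3·9/10)/(91/10)=-177/91
row 3: denom=10−2·20/91=870/91; d'=(13−2·-177/91)/(870/91)=53/30
back: M3=53/30
back: M2=-177/91−20/91·53/30=-7/3
back: M1=9/10−3/10·-7/3=8/5
M: M0=0, M1=8/5, M2=-7/3, M3=53/30, M4=0
seg 0: a=1, c=M0/2=0, d=(M1−M0)/(6·2)=2/15, b=Δ0−h0·(2M0+M1)/6=-31/30
seg 1: a=0, c=M1/2=4/5, d=(M2−M1)/(6·3)=-59/270, b=Δ1−h1·(2M1+M2)/6=17/30
seg 2: a=3, c=M2/2=-7/6, d=(M3−M2)/(6·2)=41/120, b=Δ2−h2·(2M2+M3)/6=-8/15
seg 3: a=0, c=M3/2=53/60, d=(M4−M3)/(6·3)=-53/540, b=Δ3−h3·(2M3+M4)/6=-11/10
t_q=17/4 → seg 1, τ=9/4; S=0+17/30·τ+4/5·τ²+-59/270·τ³=363/128

  seg 0: a=1 b=-31/30 c=0 d=2/15
  seg 1: a=0 b=17/30 c=4/5 d=-59/270
  seg 2: a=3 b=-8/15 c=-7/6 d=41/120
  seg 3: a=0 b=-11/10 c=53/60 d=-53/540
S(17/4) = 363/128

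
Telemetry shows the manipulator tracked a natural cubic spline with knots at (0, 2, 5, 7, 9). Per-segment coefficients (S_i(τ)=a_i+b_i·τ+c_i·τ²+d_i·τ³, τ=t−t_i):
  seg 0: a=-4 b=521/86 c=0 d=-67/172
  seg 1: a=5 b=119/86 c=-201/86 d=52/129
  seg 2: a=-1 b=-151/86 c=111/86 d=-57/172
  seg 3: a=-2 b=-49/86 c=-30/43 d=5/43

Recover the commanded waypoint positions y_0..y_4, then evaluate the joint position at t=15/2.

y_0=-4 y_1=5 y_2=-1 y_3=-2 y_4=-5
S(15/2) = -841/344

y_0 = S_0(0) = a_0 = -4
y_1 = S_1(0) = a_1 = 5
y_2 = S_2(0) = a_2 = -1
y_3 = S_3(0) = a_3 = -2
y_4 = S_3(2) = -5
t_q=15/2 is in segment 3 (τ=1/2); S_3(τ)=-841/344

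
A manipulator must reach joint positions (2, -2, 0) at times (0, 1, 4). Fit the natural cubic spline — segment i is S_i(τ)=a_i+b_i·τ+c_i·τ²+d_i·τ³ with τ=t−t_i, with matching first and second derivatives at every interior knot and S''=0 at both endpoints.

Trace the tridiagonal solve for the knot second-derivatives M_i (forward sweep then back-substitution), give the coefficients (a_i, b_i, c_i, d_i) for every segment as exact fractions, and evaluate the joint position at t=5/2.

Δ: Δ0=-4, Δ1=2/3
row 1: diag=8, rhs=28; c'=3/8, d'=7/2
back: M1=7/2
M: M0=0, M1=7/2, M2=0
seg 0: a=2, c=M0/2=0, d=(M1−M0)/(6·1)=7/12, b=Δ0−h0·(2M0+M1)/6=-55/12
seg 1: a=-2, c=M1/2=7/4, d=(M2−M1)/(6·3)=-7/36, b=Δ1−h1·(2M1+M2)/6=-17/6
t_q=5/2 → seg 1, τ=3/2; S=-2+-17/6·τ+7/4·τ²+-7/36·τ³=-95/32

  seg 0: a=2 b=-55/12 c=0 d=7/12
  seg 1: a=-2 b=-17/6 c=7/4 d=-7/36
S(5/2) = -95/32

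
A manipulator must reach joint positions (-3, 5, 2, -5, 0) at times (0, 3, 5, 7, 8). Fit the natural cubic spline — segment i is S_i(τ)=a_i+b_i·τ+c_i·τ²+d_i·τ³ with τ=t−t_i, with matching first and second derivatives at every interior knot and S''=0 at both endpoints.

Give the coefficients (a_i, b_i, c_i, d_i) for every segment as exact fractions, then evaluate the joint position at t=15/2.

Δ: Δ0=8/3, Δ1=-3/2, Δ2=-7/2, Δ3=5
row 1: diag=10, rhs=-25; c'=1/5, d'=-5/2
row 2: denom=8−2·1/5=38/5; d'=(-12−2·-5/2)/(38/5)=-35/38
row 3: denom=6−2·5/19=104/19; d'=(51−2·-35/38)/(104/19)=251/26
back: M3=251/26
back: M2=-35/38−5/19·251/26=-45/13
back: M1=-5/2−1/5·-45/13=-47/26
M: M0=0, M1=-47/26, M2=-45/13, M3=251/26, M4=0
seg 0: a=-3, c=M0/2=0, d=(M1−M0)/(6·3)=-47/468, b=Δ0−h0·(2M0+M1)/6=557/156
seg 1: a=5, c=M1/2=-47/52, d=(M2−M1)/(6·2)=-43/312, b=Δ1−h1·(2M1+M2)/6=67/78
seg 2: a=2, c=M2/2=-45/26, d=(M3−M2)/(6·2)=341/312, b=Δ2−h2·(2M2+M3)/6=-172/39
seg 3: a=-5, c=M3/2=251/52, d=(M4−M3)/(6·1)=-251/156, b=Δ3−h3·(2M3+M4)/6=139/78
t_q=15/2 → seg 3, τ=1/2; S=-5+139/78·τ+251/52·τ²+-251/156·τ³=-1291/416

  seg 0: a=-3 b=557/156 c=0 d=-47/468
  seg 1: a=5 b=67/78 c=-47/52 d=-43/312
  seg 2: a=2 b=-172/39 c=-45/26 d=341/312
  seg 3: a=-5 b=139/78 c=251/52 d=-251/156
S(15/2) = -1291/416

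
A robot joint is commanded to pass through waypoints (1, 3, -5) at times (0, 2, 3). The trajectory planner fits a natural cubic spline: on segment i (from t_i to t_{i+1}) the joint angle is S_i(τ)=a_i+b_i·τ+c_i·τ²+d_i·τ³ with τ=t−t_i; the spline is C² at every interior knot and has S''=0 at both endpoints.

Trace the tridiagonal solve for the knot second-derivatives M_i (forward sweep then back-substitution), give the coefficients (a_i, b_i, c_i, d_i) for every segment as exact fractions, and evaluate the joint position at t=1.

Δ: Δ0=1, Δ1=-8
row 1: diag=6, rhs=-54; c'=1/6, d'=-9
back: M1=-9
M: M0=0, M1=-9, M2=0
seg 0: a=1, c=M0/2=0, d=(M1−M0)/(6·2)=-3/4, b=Δ0−h0·(2M0+M1)/6=4
seg 1: a=3, c=M1/2=-9/2, d=(M2−M1)/(6·1)=3/2, b=Δ1−h1·(2M1+M2)/6=-5
t_q=1 → seg 0, τ=1; S=1+4·τ+0·τ²+-3/4·τ³=17/4

  seg 0: a=1 b=4 c=0 d=-3/4
  seg 1: a=3 b=-5 c=-9/2 d=3/2
S(1) = 17/4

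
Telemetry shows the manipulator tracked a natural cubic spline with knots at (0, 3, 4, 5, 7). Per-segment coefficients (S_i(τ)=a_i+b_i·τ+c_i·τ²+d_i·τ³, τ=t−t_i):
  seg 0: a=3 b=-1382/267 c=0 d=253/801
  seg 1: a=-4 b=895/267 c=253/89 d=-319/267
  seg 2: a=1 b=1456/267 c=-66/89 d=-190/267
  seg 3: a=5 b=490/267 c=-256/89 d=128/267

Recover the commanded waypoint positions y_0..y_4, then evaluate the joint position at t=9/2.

y_0 = S_0(0) = a_0 = 3
y_1 = S_1(0) = a_1 = -4
y_2 = S_2(0) = a_2 = 1
y_3 = S_3(0) = a_3 = 5
y_4 = S_3(2) = 1
t_q=9/2 is in segment 2 (τ=1/2); S_2(τ)=1229/356

y_0=3 y_1=-4 y_2=1 y_3=5 y_4=1
S(9/2) = 1229/356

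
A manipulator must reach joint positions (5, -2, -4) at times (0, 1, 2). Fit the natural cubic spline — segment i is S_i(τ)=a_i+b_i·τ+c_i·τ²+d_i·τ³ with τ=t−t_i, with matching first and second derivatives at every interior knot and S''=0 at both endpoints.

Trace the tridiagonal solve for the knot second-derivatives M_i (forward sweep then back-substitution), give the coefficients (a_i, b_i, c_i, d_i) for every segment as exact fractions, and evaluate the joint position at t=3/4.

  seg 0: a=5 b=-33/4 c=0 d=5/4
  seg 1: a=-2 b=-9/2 c=15/4 d=-5/4
S(3/4) = -169/256

Δ: Δ0=-7, Δ1=-2
row 1: diag=4, rhs=30; c'=1/4, d'=15/2
back: M1=15/2
M: M0=0, M1=15/2, M2=0
seg 0: a=5, c=M0/2=0, d=(M1−M0)/(6·1)=5/4, b=Δ0−h0·(2M0+M1)/6=-33/4
seg 1: a=-2, c=M1/2=15/4, d=(M2−M1)/(6·1)=-5/4, b=Δ1−h1·(2M1+M2)/6=-9/2
t_q=3/4 → seg 0, τ=3/4; S=5+-33/4·τ+0·τ²+5/4·τ³=-169/256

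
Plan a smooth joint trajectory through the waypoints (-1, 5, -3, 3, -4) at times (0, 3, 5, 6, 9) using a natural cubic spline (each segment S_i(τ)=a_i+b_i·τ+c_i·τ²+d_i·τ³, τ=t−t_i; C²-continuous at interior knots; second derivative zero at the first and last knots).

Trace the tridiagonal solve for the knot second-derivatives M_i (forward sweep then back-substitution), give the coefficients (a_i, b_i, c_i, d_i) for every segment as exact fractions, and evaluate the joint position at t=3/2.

  seg 0: a=-1 b=1126/219 c=0 d=-688/1971
  seg 1: a=5 b=-938/219 c=-688/219 d=719/438
  seg 2: a=-3 b=208/73 c=1469/219 d=-779/219
  seg 3: a=3 b=1225/219 c=-868/219 d=868/1971
S(3/2) = 404/73

Δ: Δ0=2, Δ1=-4, Δ2=6, Δ3=-7/3
row 1: diag=10, rhs=-36; c'=1/5, d'=-18/5
row 2: denom=6−2·1/5=28/5; d'=(60−2·-18/5)/(28/5)=12
row 3: denom=8−1·5/28=219/28; d'=(-50−1·12)/(219/28)=-1736/219
back: M3=-1736/219
back: M2=12−5/28·-1736/219=2938/219
back: M1=-18/5−1/5·2938/219=-1376/219
M: M0=0, M1=-1376/219, M2=2938/219, M3=-1736/219, M4=0
seg 0: a=-1, c=M0/2=0, d=(M1−M0)/(6·3)=-688/1971, b=Δ0−h0·(2M0+M1)/6=1126/219
seg 1: a=5, c=M1/2=-688/219, d=(M2−M1)/(6·2)=719/438, b=Δ1−h1·(2M1+M2)/6=-938/219
seg 2: a=-3, c=M2/2=1469/219, d=(M3−M2)/(6·1)=-779/219, b=Δ2−h2·(2M2+M3)/6=208/73
seg 3: a=3, c=M3/2=-868/219, d=(M4−M3)/(6·3)=868/1971, b=Δ3−h3·(2M3+M4)/6=1225/219
t_q=3/2 → seg 0, τ=3/2; S=-1+1126/219·τ+0·τ²+-688/1971·τ³=404/73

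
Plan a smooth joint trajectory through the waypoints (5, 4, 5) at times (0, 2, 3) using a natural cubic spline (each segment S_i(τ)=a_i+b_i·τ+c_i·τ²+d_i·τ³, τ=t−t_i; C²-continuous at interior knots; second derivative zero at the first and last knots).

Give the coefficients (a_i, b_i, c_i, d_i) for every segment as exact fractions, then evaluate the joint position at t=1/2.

  seg 0: a=5 b=-1 c=0 d=1/8
  seg 1: a=4 b=1/2 c=3/4 d=-1/4
S(1/2) = 289/64

Δ: Δ0=-1/2, Δ1=1
row 1: diag=6, rhs=9; c'=1/6, d'=3/2
back: M1=3/2
M: M0=0, M1=3/2, M2=0
seg 0: a=5, c=M0/2=0, d=(M1−M0)/(6·2)=1/8, b=Δ0−h0·(2M0+M1)/6=-1
seg 1: a=4, c=M1/2=3/4, d=(M2−M1)/(6·1)=-1/4, b=Δ1−h1·(2M1+M2)/6=1/2
t_q=1/2 → seg 0, τ=1/2; S=5+-1·τ+0·τ²+1/8·τ³=289/64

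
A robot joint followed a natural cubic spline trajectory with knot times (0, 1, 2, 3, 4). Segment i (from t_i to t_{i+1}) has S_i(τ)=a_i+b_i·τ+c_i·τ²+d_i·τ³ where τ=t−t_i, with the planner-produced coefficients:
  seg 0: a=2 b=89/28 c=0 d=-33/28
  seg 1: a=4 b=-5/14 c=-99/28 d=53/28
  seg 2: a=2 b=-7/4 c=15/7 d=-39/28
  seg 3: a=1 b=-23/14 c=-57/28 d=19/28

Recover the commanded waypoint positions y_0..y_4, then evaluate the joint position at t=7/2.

y_0=2 y_1=4 y_2=2 y_3=1 y_4=-2
S(7/2) = -55/224

y_0 = S_0(0) = a_0 = 2
y_1 = S_1(0) = a_1 = 4
y_2 = S_2(0) = a_2 = 2
y_3 = S_3(0) = a_3 = 1
y_4 = S_3(1) = -2
t_q=7/2 is in segment 3 (τ=1/2); S_3(τ)=-55/224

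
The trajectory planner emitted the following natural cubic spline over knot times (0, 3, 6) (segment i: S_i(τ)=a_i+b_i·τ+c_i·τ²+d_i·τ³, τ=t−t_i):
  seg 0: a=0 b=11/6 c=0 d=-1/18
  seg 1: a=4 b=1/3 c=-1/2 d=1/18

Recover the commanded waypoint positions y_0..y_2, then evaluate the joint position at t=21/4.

y_0 = S_0(0) = a_0 = 0
y_1 = S_1(0) = a_1 = 4
y_2 = S_1(3) = 2
t_q=21/4 is in segment 1 (τ=9/4); S_1(τ)=365/128

y_0=0 y_1=4 y_2=2
S(21/4) = 365/128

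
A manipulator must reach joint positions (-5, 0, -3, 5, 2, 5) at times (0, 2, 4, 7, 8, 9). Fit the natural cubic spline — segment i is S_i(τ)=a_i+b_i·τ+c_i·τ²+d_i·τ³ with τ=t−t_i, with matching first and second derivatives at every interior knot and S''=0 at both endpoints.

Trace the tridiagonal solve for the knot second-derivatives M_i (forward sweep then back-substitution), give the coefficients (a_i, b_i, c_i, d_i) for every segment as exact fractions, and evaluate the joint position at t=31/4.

  seg 0: a=-5 b=6167/1551 c=0 d=-4579/12408
  seg 1: a=0 b=-1403/3102 c=-4579/2068 d=10487/12408
  seg 2: a=-3 b=1292/1551 c=1477/517 d=-387/517
  seg 3: a=5 b=-3469/1551 c=-2006/517 d=4834/1551
  seg 4: a=2 b=-1003/1551 c=2828/517 d=-2828/1551
S(31/4) = 40613/16544

Δ: Δ0=5/2, Δ1=-3/2, Δ2=8/3, Δ3=-3, Δ4=3
row 1: diag=8, rhs=-24; c'=1/4, d'=-3
row 2: denom=10−2·1/4=19/2; d'=(25−2·-3)/(19/2)=62/19
row 3: denom=8−3·6/19=134/19; d'=(-34−3·62/19)/(134/19)=-416/67
row 4: denom=4−1·19/134=517/134; d'=(36−1·-416/67)/(517/134)=5656/517
back: M4=5656/517
back: M3=-416/67−19/134·5656/517=-4012/517
back: M2=62/19−6/19·-4012/517=2954/517
back: M1=-3−1/4·2954/517=-4579/1034
M: M0=0, M1=-4579/1034, M2=2954/517, M3=-4012/517, M4=5656/517, M5=0
seg 0: a=-5, c=M0/2=0, d=(M1−M0)/(6·2)=-4579/12408, b=Δ0−h0·(2M0+M1)/6=6167/1551
seg 1: a=0, c=M1/2=-4579/2068, d=(M2−M1)/(6·2)=10487/12408, b=Δ1−h1·(2M1+M2)/6=-1403/3102
seg 2: a=-3, c=M2/2=1477/517, d=(M3−M2)/(6·3)=-387/517, b=Δ2−h2·(2M2+M3)/6=1292/1551
seg 3: a=5, c=M3/2=-2006/517, d=(M4−M3)/(6·1)=4834/1551, b=Δ3−h3·(2M3+M4)/6=-3469/1551
seg 4: a=2, c=M4/2=2828/517, d=(M5−M4)/(6·1)=-2828/1551, b=Δ4−h4·(2M4+M5)/6=-1003/1551
t_q=31/4 → seg 3, τ=3/4; S=5+-3469/1551·τ+-2006/517·τ²+4834/1551·τ³=40613/16544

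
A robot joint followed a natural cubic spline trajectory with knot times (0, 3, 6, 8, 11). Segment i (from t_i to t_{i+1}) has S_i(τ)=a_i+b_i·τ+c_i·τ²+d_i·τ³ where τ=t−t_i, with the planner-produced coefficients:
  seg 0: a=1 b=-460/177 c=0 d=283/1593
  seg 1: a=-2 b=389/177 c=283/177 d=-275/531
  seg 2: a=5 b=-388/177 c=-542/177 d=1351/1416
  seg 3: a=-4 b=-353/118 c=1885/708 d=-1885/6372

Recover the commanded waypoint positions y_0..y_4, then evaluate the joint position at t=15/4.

y_0=1 y_1=-2 y_2=5 y_3=-4 y_4=3
S(15/4) = 1243/3776

y_0 = S_0(0) = a_0 = 1
y_1 = S_1(0) = a_1 = -2
y_2 = S_2(0) = a_2 = 5
y_3 = S_3(0) = a_3 = -4
y_4 = S_3(3) = 3
t_q=15/4 is in segment 1 (τ=3/4); S_1(τ)=1243/3776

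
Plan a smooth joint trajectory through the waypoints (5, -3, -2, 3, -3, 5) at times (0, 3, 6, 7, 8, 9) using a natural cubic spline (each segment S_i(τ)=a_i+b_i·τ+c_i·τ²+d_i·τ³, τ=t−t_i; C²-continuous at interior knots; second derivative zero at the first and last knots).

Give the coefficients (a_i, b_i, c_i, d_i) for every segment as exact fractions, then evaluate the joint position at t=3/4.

Δ: Δ0=-8/3, Δ1=1/3, Δ2=5, Δ3=-6, Δ4=8
row 1: diag=12, rhs=18; c'=1/4, d'=3/2
row 2: denom=8−3·1/4=29/4; d'=(28−3·3/2)/(29/4)=94/29
row 3: denom=4−1·4/29=112/29; d'=(-66−1·94/29)/(112/29)=-251/14
row 4: denom=4−1·29/112=419/112; d'=(84−1·-251/14)/(419/112)=11416/419
back: M4=11416/419
back: M3=-251/14−29/112·11416/419=-10468/419
back: M2=94/29−4/29·-10468/419=2802/419
back: M1=3/2−1/4·2802/419=-72/419
M: M0=0, M1=-72/419, M2=2802/419, M3=-10468/419, M4=11416/419, M5=0
seg 0: a=5, c=M0/2=0, d=(M1−M0)/(6·3)=-4/419, b=Δ0−h0·(2M0+M1)/6=-3244/1257
seg 1: a=-3, c=M1/2=-36/419, d=(M2−M1)/(6·3)=479/1257, b=Δ1−h1·(2M1+M2)/6=-3568/1257
seg 2: a=-2, c=M2/2=1401/419, d=(M3−M2)/(6·1)=-6635/1257, b=Δ2−h2·(2M2+M3)/6=8717/1257
seg 3: a=3, c=M3/2=-5234/419, d=(M4−M3)/(6·1)=10942/1257, b=Δ3−h3·(2M3+M4)/6=-2782/1257
seg 4: a=-3, c=M4/2=5708/419, d=(M5−M4)/(6·1)=-5708/1257, b=Δ4−h4·(2M4+M5)/6=-1360/1257
t_q=3/4 → seg 0, τ=3/4; S=5+-3244/1257·τ+0·τ²+-4/419·τ³=20517/6704

  seg 0: a=5 b=-3244/1257 c=0 d=-4/419
  seg 1: a=-3 b=-3568/1257 c=-36/419 d=479/1257
  seg 2: a=-2 b=8717/1257 c=1401/419 d=-6635/1257
  seg 3: a=3 b=-2782/1257 c=-5234/419 d=10942/1257
  seg 4: a=-3 b=-1360/1257 c=5708/419 d=-5708/1257
S(3/4) = 20517/6704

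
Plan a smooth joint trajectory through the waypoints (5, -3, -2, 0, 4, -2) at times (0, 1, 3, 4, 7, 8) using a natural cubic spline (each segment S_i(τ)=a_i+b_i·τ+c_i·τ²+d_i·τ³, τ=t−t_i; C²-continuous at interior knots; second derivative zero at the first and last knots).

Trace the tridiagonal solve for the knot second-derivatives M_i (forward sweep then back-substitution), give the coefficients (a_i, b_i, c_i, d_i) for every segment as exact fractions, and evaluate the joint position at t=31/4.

  seg 0: a=5 b=-6113/642 c=0 d=977/642
  seg 1: a=-3 b=-1591/321 c=977/214 d=-2359/2568
  seg 2: a=-2 b=1465/642 c=-405/428 d=853/1284
  seg 3: a=0 b=3059/1284 c=112/107 d=-1793/3852
  seg 4: a=4 b=-2507/642 c=-1345/428 d=1345/1284
S(31/4) = -6971/27392

Δ: Δ0=-8, Δ1=1/2, Δ2=2, Δ3=4/3, Δ4=-6
row 1: diag=6, rhs=51; c'=1/3, d'=17/2
row 2: denom=6−2·1/3=16/3; d'=(9−2·17/2)/(16/3)=-3/2
row 3: denom=8−1·3/16=125/16; d'=(-4−1·-3/2)/(125/16)=-8/25
row 4: denom=8−3·48/125=856/125; d'=(-44−3·-8/25)/(856/125)=-1345/214
back: M4=-1345/214
back: M3=-8/25−48/125·-1345/214=224/107
back: M2=-3/2−3/16·224/107=-405/214
back: M1=17/2−1/3·-405/214=977/107
M: M0=0, M1=977/107, M2=-405/214, M3=224/107, M4=-1345/214, M5=0
seg 0: a=5, c=M0/2=0, d=(M1−M0)/(6·1)=977/642, b=Δ0−h0·(2M0+M1)/6=-6113/642
seg 1: a=-3, c=M1/2=977/214, d=(M2−M1)/(6·2)=-2359/2568, b=Δ1−h1·(2M1+M2)/6=-1591/321
seg 2: a=-2, c=M2/2=-405/428, d=(M3−M2)/(6·1)=853/1284, b=Δ2−h2·(2M2+M3)/6=1465/642
seg 3: a=0, c=M3/2=112/107, d=(M4−M3)/(6·3)=-1793/3852, b=Δ3−h3·(2M3+M4)/6=3059/1284
seg 4: a=4, c=M4/2=-1345/428, d=(M5−M4)/(6·1)=1345/1284, b=Δ4−h4·(2M4+M5)/6=-2507/642
t_q=31/4 → seg 4, τ=3/4; S=4+-2507/642·τ+-1345/428·τ²+1345/1284·τ³=-6971/27392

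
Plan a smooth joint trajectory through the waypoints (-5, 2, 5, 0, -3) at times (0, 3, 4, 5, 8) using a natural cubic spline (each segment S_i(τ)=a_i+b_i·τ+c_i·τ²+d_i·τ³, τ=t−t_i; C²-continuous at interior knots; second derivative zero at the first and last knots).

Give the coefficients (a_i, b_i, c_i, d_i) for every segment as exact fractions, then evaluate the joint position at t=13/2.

Δ: Δ0=7/3, Δ1=3, Δ2=-5, Δ3=-1
row 1: diag=8, rhs=4; c'=1/8, d'=1/2
row 2: denom=4−1·1/8=31/8; d'=(-48−1·1/2)/(31/8)=-388/31
row 3: denom=8−1·8/31=240/31; d'=(24−1·-388/31)/(240/31)=283/60
back: M3=283/60
back: M2=-388/31−8/31·283/60=-206/15
back: M1=1/2−1/8·-206/15=133/60
M: M0=0, M1=133/60, M2=-206/15, M3=283/60, M4=0
seg 0: a=-5, c=M0/2=0, d=(M1−M0)/(6·3)=133/1080, b=Δ0−h0·(2M0+M1)/6=49/40
seg 1: a=2, c=M1/2=133/120, d=(M2−M1)/(6·1)=-319/120, b=Δ1−h1·(2M1+M2)/6=91/20
seg 2: a=5, c=M2/2=-103/15, d=(M3−M2)/(6·1)=123/40, b=Δ2−h2·(2M2+M3)/6=-29/24
seg 3: a=0, c=M3/2=283/120, d=(M4−M3)/(6·3)=-283/1080, b=Δ3−h3·(2M3+M4)/6=-343/60
t_q=13/2 → seg 3, τ=3/2; S=0+-343/60·τ+283/120·τ²+-283/1080·τ³=-1329/320

  seg 0: a=-5 b=49/40 c=0 d=133/1080
  seg 1: a=2 b=91/20 c=133/120 d=-319/120
  seg 2: a=5 b=-29/24 c=-103/15 d=123/40
  seg 3: a=0 b=-343/60 c=283/120 d=-283/1080
S(13/2) = -1329/320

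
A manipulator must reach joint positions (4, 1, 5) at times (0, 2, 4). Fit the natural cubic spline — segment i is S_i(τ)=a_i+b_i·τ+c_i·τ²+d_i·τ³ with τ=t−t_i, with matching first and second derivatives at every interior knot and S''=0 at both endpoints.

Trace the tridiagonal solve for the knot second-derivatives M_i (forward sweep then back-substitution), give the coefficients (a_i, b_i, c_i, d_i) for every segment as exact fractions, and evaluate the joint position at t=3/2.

Δ: Δ0=-3/2, Δ1=2
row 1: diag=8, rhs=21; c'=1/4, d'=21/8
back: M1=21/8
M: M0=0, M1=21/8, M2=0
seg 0: a=4, c=M0/2=0, d=(M1−M0)/(6·2)=7/32, b=Δ0−h0·(2M0+M1)/6=-19/8
seg 1: a=1, c=M1/2=21/16, d=(M2−M1)/(6·2)=-7/32, b=Δ1−h1·(2M1+M2)/6=1/4
t_q=3/2 → seg 0, τ=3/2; S=4+-19/8·τ+0·τ²+7/32·τ³=301/256

  seg 0: a=4 b=-19/8 c=0 d=7/32
  seg 1: a=1 b=1/4 c=21/16 d=-7/32
S(3/2) = 301/256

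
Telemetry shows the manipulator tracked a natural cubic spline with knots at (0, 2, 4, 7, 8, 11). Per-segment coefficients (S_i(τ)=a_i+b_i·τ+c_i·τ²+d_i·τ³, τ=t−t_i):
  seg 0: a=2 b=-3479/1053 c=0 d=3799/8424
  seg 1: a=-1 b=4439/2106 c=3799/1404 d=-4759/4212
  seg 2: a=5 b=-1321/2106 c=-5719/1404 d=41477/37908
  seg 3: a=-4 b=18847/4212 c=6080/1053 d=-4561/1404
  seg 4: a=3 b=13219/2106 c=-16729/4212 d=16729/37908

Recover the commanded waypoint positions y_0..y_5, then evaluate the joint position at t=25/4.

y_0=2 y_1=-1 y_2=5 y_3=-4 y_4=3 y_5=-2
S(25/4) = -136871/29952

y_0 = S_0(0) = a_0 = 2
y_1 = S_1(0) = a_1 = -1
y_2 = S_2(0) = a_2 = 5
y_3 = S_3(0) = a_3 = -4
y_4 = S_4(0) = a_4 = 3
y_5 = S_4(3) = -2
t_q=25/4 is in segment 2 (τ=9/4); S_2(τ)=-136871/29952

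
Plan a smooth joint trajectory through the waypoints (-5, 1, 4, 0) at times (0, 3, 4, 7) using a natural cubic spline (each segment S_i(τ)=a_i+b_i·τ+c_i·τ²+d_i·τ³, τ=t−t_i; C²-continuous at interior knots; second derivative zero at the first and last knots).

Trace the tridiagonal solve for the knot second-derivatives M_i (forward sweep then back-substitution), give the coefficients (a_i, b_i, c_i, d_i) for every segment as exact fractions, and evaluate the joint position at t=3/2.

  seg 0: a=-5 b=89/63 c=0 d=37/567
  seg 1: a=1 b=200/63 c=37/63 d=-16/21
  seg 2: a=4 b=130/63 c=-107/63 d=107/567
S(3/2) = -149/56

Δ: Δ0=2, Δ1=3, Δ2=-4/3
row 1: diag=8, rhs=6; c'=1/8, d'=3/4
row 2: denom=8−1·1/8=63/8; d'=(-26−1·3/4)/(63/8)=-214/63
back: M2=-214/63
back: M1=3/4−1/8·-214/63=74/63
M: M0=0, M1=74/63, M2=-214/63, M3=0
seg 0: a=-5, c=M0/2=0, d=(M1−M0)/(6·3)=37/567, b=Δ0−h0·(2M0+M1)/6=89/63
seg 1: a=1, c=M1/2=37/63, d=(M2−M1)/(6·1)=-16/21, b=Δ1−h1·(2M1+M2)/6=200/63
seg 2: a=4, c=M2/2=-107/63, d=(M3−M2)/(6·3)=107/567, b=Δ2−h2·(2M2+M3)/6=130/63
t_q=3/2 → seg 0, τ=3/2; S=-5+89/63·τ+0·τ²+37/567·τ³=-149/56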